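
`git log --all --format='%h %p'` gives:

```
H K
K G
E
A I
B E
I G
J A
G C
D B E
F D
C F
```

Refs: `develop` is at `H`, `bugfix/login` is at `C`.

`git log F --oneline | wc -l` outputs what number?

4

Walking parent pointers from F: reachable set = {B, D, E, F}.
That is 4 commits.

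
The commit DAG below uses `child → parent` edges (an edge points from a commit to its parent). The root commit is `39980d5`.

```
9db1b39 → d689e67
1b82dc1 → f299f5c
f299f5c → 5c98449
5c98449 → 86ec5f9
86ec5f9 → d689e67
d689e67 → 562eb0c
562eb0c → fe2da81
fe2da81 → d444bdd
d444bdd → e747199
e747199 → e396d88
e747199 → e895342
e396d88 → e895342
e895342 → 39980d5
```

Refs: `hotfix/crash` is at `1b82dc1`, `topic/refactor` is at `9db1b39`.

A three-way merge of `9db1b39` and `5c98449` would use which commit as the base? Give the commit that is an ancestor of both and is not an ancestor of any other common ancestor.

Ancestors of 9db1b39: {39980d5, 562eb0c, 9db1b39, d444bdd, d689e67, e396d88, e747199, e895342, fe2da81}.
Ancestors of 5c98449: {39980d5, 562eb0c, 5c98449, 86ec5f9, d444bdd, d689e67, e396d88, e747199, e895342, fe2da81}.
Common ancestors: {39980d5, 562eb0c, d444bdd, d689e67, e396d88, e747199, e895342, fe2da81}.
Among these, d689e67 is not an ancestor of any other common ancestor — it is the merge base.

d689e67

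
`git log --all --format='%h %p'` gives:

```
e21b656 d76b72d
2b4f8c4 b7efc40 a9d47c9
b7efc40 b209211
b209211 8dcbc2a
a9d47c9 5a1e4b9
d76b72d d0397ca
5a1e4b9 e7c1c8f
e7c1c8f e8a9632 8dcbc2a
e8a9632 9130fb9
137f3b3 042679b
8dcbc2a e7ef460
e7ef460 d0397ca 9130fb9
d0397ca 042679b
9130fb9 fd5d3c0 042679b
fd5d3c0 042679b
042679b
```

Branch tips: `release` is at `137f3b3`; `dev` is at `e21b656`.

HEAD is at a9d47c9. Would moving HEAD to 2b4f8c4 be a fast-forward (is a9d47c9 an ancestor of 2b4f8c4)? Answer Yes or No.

A fast-forward from a9d47c9 to 2b4f8c4 is possible iff a9d47c9 is an ancestor of 2b4f8c4.
Ancestors of 2b4f8c4: {042679b, 2b4f8c4, 5a1e4b9, 8dcbc2a, 9130fb9, a9d47c9, b209211, b7efc40, d0397ca, e7c1c8f, e7ef460, e8a9632, fd5d3c0}.
a9d47c9 is among them, so fast-forward is possible.

Yes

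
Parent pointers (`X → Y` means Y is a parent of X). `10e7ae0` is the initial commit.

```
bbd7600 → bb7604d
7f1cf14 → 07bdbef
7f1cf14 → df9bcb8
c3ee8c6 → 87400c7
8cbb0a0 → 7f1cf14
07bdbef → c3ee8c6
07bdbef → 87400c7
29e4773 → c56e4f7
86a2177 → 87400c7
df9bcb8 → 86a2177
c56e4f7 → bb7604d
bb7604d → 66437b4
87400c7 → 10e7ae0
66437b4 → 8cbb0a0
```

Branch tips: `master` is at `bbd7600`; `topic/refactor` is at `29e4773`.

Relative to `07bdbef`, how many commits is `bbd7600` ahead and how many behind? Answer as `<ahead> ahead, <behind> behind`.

7 ahead, 0 behind

Reachable from bbd7600: {07bdbef, 10e7ae0, 66437b4, 7f1cf14, 86a2177, 87400c7, 8cbb0a0, bb7604d, bbd7600, c3ee8c6, df9bcb8}.
Reachable from 07bdbef: {07bdbef, 10e7ae0, 87400c7, c3ee8c6}.
Only in bbd7600's history (ahead): {66437b4, 7f1cf14, 86a2177, 8cbb0a0, bb7604d, bbd7600, df9bcb8} — 7.
Only in 07bdbef's history (behind): {} — 0.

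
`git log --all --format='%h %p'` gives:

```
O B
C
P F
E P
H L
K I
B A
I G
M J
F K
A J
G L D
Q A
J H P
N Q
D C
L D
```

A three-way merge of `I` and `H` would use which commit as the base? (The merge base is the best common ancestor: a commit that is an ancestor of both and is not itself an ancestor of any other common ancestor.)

L

Ancestors of I: {C, D, G, I, L}.
Ancestors of H: {C, D, H, L}.
Common ancestors: {C, D, L}.
Among these, L is not an ancestor of any other common ancestor — it is the merge base.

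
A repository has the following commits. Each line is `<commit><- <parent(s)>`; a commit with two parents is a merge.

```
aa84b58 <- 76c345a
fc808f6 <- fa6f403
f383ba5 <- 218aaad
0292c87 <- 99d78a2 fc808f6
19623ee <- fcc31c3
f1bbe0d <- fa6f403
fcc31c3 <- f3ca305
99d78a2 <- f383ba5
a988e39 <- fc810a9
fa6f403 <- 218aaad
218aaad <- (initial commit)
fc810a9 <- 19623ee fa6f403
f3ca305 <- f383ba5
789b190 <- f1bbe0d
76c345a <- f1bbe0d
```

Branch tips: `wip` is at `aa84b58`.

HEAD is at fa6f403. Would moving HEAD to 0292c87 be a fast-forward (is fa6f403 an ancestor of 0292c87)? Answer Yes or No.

A fast-forward from fa6f403 to 0292c87 is possible iff fa6f403 is an ancestor of 0292c87.
Ancestors of 0292c87: {0292c87, 218aaad, 99d78a2, f383ba5, fa6f403, fc808f6}.
fa6f403 is among them, so fast-forward is possible.

Yes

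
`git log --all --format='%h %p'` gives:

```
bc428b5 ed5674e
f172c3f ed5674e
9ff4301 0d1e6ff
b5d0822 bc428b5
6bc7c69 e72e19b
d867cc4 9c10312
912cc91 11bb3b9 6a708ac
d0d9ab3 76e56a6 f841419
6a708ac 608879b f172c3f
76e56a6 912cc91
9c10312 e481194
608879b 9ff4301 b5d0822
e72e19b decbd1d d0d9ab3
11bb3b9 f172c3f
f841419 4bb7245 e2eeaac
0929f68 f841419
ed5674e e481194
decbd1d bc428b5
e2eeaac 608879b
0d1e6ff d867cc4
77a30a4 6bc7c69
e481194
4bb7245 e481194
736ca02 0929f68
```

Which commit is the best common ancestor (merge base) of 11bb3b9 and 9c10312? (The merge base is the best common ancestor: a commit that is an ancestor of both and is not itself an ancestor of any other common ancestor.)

e481194

Ancestors of 11bb3b9: {11bb3b9, e481194, ed5674e, f172c3f}.
Ancestors of 9c10312: {9c10312, e481194}.
Common ancestors: {e481194}.
The only common ancestor is e481194, so it is the merge base.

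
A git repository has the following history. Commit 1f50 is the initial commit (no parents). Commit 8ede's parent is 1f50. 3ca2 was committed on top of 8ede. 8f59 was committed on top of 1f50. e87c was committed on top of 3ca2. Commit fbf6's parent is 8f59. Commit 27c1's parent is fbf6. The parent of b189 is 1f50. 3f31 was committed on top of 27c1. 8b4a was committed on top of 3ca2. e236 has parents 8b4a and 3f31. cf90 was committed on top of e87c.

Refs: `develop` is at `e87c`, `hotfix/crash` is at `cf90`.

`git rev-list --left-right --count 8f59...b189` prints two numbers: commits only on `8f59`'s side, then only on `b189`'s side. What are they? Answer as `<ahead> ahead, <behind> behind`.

1 ahead, 1 behind

Reachable from 8f59: {1f50, 8f59}.
Reachable from b189: {1f50, b189}.
Only in 8f59's history (ahead): {8f59} — 1.
Only in b189's history (behind): {b189} — 1.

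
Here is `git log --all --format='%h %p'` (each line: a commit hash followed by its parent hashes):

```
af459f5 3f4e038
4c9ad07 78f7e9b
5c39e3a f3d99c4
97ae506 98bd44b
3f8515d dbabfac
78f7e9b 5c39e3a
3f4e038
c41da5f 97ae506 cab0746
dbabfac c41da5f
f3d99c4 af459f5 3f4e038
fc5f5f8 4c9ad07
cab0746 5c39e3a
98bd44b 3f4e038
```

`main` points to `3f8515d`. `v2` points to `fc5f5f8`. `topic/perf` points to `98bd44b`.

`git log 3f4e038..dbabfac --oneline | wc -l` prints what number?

Reachable from dbabfac: {3f4e038, 5c39e3a, 97ae506, 98bd44b, af459f5, c41da5f, cab0746, dbabfac, f3d99c4}.
Reachable from 3f4e038: {3f4e038}.
In dbabfac's history but not 3f4e038's: {5c39e3a, 97ae506, 98bd44b, af459f5, c41da5f, cab0746, dbabfac, f3d99c4} — 8 commits.

8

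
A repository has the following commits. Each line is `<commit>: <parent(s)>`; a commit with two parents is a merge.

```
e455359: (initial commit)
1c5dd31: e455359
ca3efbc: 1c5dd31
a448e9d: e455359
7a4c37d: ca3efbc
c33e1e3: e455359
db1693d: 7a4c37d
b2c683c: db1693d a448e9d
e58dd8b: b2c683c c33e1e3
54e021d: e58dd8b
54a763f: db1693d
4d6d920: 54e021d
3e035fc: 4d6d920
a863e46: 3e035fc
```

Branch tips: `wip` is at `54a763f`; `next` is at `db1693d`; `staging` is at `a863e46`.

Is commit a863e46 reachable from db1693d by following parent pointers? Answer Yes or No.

Ancestors of db1693d: {1c5dd31, 7a4c37d, ca3efbc, db1693d, e455359}.
a863e46 is not in that set, so it is not an ancestor of db1693d.

No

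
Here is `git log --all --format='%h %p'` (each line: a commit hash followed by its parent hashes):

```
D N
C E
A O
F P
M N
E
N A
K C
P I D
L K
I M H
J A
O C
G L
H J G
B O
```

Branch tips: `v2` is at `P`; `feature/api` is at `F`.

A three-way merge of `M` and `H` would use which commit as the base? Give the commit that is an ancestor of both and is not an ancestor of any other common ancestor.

A

Ancestors of M: {A, C, E, M, N, O}.
Ancestors of H: {A, C, E, G, H, J, K, L, O}.
Common ancestors: {A, C, E, O}.
Among these, A is not an ancestor of any other common ancestor — it is the merge base.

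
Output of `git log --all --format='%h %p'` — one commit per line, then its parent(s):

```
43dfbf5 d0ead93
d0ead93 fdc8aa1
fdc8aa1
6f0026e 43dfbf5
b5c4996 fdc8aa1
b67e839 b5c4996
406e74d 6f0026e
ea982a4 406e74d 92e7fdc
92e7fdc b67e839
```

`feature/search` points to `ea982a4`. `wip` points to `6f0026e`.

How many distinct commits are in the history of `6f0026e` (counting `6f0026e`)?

Walking parent pointers from 6f0026e: reachable set = {43dfbf5, 6f0026e, d0ead93, fdc8aa1}.
That is 4 commits.

4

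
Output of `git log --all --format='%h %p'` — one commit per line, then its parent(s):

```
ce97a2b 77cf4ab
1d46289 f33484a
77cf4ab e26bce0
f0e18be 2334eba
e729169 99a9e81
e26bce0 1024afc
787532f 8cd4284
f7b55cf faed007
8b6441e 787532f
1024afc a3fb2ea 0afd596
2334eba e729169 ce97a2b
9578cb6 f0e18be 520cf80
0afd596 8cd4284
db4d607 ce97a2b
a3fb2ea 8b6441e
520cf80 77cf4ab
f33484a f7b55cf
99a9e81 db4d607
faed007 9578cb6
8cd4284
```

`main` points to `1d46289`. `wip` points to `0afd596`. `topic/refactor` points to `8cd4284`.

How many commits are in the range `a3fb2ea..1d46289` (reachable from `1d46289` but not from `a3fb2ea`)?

Reachable from 1d46289: {0afd596, 1024afc, 1d46289, 2334eba, 520cf80, 77cf4ab, 787532f, 8b6441e, 8cd4284, 9578cb6, 99a9e81, a3fb2ea, ce97a2b, db4d607, e26bce0, e729169, f0e18be, f33484a, f7b55cf, faed007}.
Reachable from a3fb2ea: {787532f, 8b6441e, 8cd4284, a3fb2ea}.
In 1d46289's history but not a3fb2ea's: {0afd596, 1024afc, 1d46289, 2334eba, 520cf80, 77cf4ab, 9578cb6, 99a9e81, ce97a2b, db4d607, e26bce0, e729169, f0e18be, f33484a, f7b55cf, faed007} — 16 commits.

16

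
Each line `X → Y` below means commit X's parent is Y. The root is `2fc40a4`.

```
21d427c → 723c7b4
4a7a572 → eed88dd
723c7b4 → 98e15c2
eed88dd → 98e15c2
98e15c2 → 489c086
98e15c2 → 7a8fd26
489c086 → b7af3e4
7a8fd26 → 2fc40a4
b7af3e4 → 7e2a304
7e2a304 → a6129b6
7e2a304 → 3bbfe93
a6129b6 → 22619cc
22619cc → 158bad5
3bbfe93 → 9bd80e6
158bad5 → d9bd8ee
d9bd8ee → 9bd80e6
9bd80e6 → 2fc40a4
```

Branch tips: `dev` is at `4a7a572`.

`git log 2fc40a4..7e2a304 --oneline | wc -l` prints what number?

Reachable from 7e2a304: {158bad5, 22619cc, 2fc40a4, 3bbfe93, 7e2a304, 9bd80e6, a6129b6, d9bd8ee}.
Reachable from 2fc40a4: {2fc40a4}.
In 7e2a304's history but not 2fc40a4's: {158bad5, 22619cc, 3bbfe93, 7e2a304, 9bd80e6, a6129b6, d9bd8ee} — 7 commits.

7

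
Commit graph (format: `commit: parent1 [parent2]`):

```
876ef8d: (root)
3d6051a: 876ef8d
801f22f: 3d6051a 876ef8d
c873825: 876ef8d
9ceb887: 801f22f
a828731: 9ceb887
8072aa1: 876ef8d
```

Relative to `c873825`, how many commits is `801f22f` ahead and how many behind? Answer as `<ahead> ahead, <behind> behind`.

2 ahead, 1 behind

Reachable from 801f22f: {3d6051a, 801f22f, 876ef8d}.
Reachable from c873825: {876ef8d, c873825}.
Only in 801f22f's history (ahead): {3d6051a, 801f22f} — 2.
Only in c873825's history (behind): {c873825} — 1.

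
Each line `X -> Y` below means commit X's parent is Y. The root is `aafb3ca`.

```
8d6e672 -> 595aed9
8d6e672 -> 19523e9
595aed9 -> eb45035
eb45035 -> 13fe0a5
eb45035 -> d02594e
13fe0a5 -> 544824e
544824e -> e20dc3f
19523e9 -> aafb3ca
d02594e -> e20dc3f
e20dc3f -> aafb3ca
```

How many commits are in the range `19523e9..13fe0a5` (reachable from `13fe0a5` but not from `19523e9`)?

3

Reachable from 13fe0a5: {13fe0a5, 544824e, aafb3ca, e20dc3f}.
Reachable from 19523e9: {19523e9, aafb3ca}.
In 13fe0a5's history but not 19523e9's: {13fe0a5, 544824e, e20dc3f} — 3 commits.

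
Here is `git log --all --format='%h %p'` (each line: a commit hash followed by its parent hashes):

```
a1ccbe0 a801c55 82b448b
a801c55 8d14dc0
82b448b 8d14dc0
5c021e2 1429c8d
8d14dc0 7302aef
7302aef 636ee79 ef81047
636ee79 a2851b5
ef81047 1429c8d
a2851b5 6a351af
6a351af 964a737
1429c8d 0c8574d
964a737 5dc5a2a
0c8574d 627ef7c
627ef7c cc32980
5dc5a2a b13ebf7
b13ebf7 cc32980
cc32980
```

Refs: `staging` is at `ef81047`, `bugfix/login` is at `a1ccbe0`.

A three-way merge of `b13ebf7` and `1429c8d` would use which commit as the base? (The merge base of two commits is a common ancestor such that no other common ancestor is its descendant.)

cc32980

Ancestors of b13ebf7: {b13ebf7, cc32980}.
Ancestors of 1429c8d: {0c8574d, 1429c8d, 627ef7c, cc32980}.
Common ancestors: {cc32980}.
The only common ancestor is cc32980, so it is the merge base.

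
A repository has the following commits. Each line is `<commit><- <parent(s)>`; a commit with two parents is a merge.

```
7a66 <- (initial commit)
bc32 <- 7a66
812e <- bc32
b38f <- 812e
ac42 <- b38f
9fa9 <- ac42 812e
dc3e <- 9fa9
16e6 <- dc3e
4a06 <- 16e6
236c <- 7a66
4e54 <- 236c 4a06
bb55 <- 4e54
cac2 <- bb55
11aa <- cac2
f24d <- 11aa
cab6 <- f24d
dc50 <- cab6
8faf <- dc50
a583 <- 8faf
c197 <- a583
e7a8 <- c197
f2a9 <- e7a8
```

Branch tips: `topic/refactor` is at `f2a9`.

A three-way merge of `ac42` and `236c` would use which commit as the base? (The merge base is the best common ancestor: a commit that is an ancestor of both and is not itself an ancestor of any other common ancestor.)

Ancestors of ac42: {7a66, 812e, ac42, b38f, bc32}.
Ancestors of 236c: {236c, 7a66}.
Common ancestors: {7a66}.
The only common ancestor is 7a66, so it is the merge base.

7a66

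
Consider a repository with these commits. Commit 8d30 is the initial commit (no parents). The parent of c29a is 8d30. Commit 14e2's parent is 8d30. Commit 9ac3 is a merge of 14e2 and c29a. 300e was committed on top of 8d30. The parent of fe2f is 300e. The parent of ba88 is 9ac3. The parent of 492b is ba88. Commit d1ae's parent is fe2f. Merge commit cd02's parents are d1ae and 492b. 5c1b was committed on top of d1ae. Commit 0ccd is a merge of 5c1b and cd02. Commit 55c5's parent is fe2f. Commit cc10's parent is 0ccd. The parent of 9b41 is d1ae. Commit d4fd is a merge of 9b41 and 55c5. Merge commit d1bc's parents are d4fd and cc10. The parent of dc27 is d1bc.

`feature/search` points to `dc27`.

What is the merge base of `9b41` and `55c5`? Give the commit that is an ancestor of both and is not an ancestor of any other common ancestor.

fe2f

Ancestors of 9b41: {300e, 8d30, 9b41, d1ae, fe2f}.
Ancestors of 55c5: {300e, 55c5, 8d30, fe2f}.
Common ancestors: {300e, 8d30, fe2f}.
Among these, fe2f is not an ancestor of any other common ancestor — it is the merge base.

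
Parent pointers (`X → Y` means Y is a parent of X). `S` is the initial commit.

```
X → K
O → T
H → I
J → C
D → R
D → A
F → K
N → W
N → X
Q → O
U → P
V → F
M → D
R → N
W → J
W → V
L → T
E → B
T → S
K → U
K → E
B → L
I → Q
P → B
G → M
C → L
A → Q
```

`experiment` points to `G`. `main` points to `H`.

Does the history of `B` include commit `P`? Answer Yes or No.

Ancestors of B: {B, L, S, T}.
P is not in that set, so it is not an ancestor of B.

No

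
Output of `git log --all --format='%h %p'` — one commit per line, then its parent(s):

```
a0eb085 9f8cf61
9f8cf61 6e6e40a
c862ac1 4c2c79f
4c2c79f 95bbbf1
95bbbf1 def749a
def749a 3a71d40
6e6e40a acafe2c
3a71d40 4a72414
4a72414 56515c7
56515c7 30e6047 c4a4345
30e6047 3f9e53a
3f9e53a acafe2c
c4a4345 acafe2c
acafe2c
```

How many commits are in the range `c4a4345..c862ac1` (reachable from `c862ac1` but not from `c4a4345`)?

9

Reachable from c862ac1: {30e6047, 3a71d40, 3f9e53a, 4a72414, 4c2c79f, 56515c7, 95bbbf1, acafe2c, c4a4345, c862ac1, def749a}.
Reachable from c4a4345: {acafe2c, c4a4345}.
In c862ac1's history but not c4a4345's: {30e6047, 3a71d40, 3f9e53a, 4a72414, 4c2c79f, 56515c7, 95bbbf1, c862ac1, def749a} — 9 commits.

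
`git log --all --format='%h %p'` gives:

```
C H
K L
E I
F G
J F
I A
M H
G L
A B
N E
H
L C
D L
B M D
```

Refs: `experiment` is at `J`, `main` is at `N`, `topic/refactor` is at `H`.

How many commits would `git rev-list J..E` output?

6

Reachable from E: {A, B, C, D, E, H, I, L, M}.
Reachable from J: {C, F, G, H, J, L}.
In E's history but not J's: {A, B, D, E, I, M} — 6 commits.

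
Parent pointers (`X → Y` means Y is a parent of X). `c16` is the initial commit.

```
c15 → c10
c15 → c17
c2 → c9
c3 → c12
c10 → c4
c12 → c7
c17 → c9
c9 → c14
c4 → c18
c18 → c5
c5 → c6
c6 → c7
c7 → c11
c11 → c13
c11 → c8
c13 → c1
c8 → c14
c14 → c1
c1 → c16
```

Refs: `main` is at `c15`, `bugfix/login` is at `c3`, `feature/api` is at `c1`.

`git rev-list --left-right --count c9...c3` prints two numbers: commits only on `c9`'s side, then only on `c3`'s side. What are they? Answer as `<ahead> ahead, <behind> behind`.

Reachable from c9: {c1, c14, c16, c9}.
Reachable from c3: {c1, c11, c12, c13, c14, c16, c3, c7, c8}.
Only in c9's history (ahead): {c9} — 1.
Only in c3's history (behind): {c11, c12, c13, c3, c7, c8} — 6.

1 ahead, 6 behind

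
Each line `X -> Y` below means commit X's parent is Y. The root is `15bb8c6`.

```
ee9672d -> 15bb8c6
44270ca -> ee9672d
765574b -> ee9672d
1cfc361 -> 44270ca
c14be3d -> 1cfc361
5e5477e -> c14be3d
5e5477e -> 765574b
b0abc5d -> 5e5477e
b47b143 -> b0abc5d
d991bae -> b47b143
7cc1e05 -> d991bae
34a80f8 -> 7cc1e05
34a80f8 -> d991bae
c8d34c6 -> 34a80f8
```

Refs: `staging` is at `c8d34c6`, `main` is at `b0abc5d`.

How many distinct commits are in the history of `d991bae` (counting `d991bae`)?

10

Walking parent pointers from d991bae: reachable set = {15bb8c6, 1cfc361, 44270ca, 5e5477e, 765574b, b0abc5d, b47b143, c14be3d, d991bae, ee9672d}.
That is 10 commits.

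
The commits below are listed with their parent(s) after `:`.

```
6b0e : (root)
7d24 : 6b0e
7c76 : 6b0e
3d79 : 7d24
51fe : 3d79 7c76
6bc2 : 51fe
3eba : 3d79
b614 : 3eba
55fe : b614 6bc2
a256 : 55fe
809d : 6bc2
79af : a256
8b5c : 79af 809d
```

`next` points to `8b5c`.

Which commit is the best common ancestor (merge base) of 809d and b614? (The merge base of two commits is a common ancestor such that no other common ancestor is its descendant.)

Ancestors of 809d: {3d79, 51fe, 6b0e, 6bc2, 7c76, 7d24, 809d}.
Ancestors of b614: {3d79, 3eba, 6b0e, 7d24, b614}.
Common ancestors: {3d79, 6b0e, 7d24}.
Among these, 3d79 is not an ancestor of any other common ancestor — it is the merge base.

3d79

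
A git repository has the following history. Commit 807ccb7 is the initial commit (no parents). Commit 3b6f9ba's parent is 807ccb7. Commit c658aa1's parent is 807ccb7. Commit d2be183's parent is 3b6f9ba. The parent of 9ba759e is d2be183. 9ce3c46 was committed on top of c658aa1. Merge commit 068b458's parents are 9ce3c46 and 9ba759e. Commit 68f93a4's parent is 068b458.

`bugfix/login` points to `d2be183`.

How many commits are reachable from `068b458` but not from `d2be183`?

4

Reachable from 068b458: {068b458, 3b6f9ba, 807ccb7, 9ba759e, 9ce3c46, c658aa1, d2be183}.
Reachable from d2be183: {3b6f9ba, 807ccb7, d2be183}.
In 068b458's history but not d2be183's: {068b458, 9ba759e, 9ce3c46, c658aa1} — 4 commits.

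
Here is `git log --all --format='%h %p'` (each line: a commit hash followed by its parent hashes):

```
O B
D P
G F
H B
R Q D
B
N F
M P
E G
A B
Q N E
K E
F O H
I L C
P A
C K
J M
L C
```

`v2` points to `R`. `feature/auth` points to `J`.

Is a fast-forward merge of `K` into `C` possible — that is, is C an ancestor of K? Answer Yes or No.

No

A fast-forward from C to K is possible iff C is an ancestor of K.
Ancestors of K: {B, E, F, G, H, K, O}.
C is not among them, so fast-forward is not possible.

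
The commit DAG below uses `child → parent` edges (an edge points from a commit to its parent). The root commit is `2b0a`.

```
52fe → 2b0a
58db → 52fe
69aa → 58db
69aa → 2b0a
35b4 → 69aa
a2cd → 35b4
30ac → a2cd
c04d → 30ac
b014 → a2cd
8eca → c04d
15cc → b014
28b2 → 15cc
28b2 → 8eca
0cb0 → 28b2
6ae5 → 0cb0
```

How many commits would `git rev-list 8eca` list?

9

Walking parent pointers from 8eca: reachable set = {2b0a, 30ac, 35b4, 52fe, 58db, 69aa, 8eca, a2cd, c04d}.
That is 9 commits.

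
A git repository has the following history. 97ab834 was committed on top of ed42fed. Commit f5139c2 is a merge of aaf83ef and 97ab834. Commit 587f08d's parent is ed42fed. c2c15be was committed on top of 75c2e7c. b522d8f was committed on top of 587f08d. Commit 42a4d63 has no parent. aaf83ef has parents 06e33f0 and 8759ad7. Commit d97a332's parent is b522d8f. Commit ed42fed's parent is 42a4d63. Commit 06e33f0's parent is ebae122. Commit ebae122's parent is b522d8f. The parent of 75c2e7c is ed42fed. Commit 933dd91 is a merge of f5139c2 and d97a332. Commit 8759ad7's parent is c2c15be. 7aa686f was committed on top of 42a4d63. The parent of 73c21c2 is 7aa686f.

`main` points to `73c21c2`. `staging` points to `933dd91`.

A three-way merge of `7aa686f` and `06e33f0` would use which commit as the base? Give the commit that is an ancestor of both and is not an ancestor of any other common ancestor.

42a4d63

Ancestors of 7aa686f: {42a4d63, 7aa686f}.
Ancestors of 06e33f0: {06e33f0, 42a4d63, 587f08d, b522d8f, ebae122, ed42fed}.
Common ancestors: {42a4d63}.
The only common ancestor is 42a4d63, so it is the merge base.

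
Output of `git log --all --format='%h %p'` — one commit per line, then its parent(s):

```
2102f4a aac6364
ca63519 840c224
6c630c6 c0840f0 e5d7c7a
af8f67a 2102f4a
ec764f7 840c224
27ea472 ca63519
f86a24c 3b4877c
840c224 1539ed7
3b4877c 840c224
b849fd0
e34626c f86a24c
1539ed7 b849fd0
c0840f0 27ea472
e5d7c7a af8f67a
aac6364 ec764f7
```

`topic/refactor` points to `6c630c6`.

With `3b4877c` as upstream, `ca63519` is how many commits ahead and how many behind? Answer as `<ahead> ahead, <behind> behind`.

Reachable from ca63519: {1539ed7, 840c224, b849fd0, ca63519}.
Reachable from 3b4877c: {1539ed7, 3b4877c, 840c224, b849fd0}.
Only in ca63519's history (ahead): {ca63519} — 1.
Only in 3b4877c's history (behind): {3b4877c} — 1.

1 ahead, 1 behind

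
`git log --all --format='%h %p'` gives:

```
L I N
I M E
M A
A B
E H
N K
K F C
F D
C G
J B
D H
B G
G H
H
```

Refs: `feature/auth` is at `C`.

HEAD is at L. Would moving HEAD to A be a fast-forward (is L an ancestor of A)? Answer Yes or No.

A fast-forward from L to A is possible iff L is an ancestor of A.
Ancestors of A: {A, B, G, H}.
L is not among them, so fast-forward is not possible.

No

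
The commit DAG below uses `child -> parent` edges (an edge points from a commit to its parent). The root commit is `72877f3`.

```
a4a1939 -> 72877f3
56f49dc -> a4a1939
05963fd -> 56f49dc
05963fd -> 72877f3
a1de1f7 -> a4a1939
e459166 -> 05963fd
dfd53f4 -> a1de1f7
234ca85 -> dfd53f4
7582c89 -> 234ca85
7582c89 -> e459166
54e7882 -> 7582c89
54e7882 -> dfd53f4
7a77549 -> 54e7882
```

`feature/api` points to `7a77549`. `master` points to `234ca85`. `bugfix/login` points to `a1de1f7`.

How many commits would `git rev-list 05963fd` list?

Walking parent pointers from 05963fd: reachable set = {05963fd, 56f49dc, 72877f3, a4a1939}.
That is 4 commits.

4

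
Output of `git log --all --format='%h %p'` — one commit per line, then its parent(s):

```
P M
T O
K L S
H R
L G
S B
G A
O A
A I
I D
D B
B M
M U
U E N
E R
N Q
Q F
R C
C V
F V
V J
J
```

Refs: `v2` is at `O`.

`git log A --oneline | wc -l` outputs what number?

14

Walking parent pointers from A: reachable set = {A, B, C, D, E, F, I, J, M, N, Q, R, U, V}.
That is 14 commits.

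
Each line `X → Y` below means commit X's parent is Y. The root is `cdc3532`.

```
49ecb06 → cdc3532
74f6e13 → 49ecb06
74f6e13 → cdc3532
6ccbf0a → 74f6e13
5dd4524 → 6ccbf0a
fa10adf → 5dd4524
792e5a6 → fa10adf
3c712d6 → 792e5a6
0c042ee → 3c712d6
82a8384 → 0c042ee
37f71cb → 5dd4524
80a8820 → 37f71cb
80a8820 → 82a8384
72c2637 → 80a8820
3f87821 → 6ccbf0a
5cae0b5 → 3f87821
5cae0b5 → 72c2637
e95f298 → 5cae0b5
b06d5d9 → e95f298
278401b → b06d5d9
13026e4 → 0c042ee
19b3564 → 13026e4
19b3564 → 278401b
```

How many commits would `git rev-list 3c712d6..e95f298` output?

Reachable from e95f298: {0c042ee, 37f71cb, 3c712d6, 3f87821, 49ecb06, 5cae0b5, 5dd4524, 6ccbf0a, 72c2637, 74f6e13, 792e5a6, 80a8820, 82a8384, cdc3532, e95f298, fa10adf}.
Reachable from 3c712d6: {3c712d6, 49ecb06, 5dd4524, 6ccbf0a, 74f6e13, 792e5a6, cdc3532, fa10adf}.
In e95f298's history but not 3c712d6's: {0c042ee, 37f71cb, 3f87821, 5cae0b5, 72c2637, 80a8820, 82a8384, e95f298} — 8 commits.

8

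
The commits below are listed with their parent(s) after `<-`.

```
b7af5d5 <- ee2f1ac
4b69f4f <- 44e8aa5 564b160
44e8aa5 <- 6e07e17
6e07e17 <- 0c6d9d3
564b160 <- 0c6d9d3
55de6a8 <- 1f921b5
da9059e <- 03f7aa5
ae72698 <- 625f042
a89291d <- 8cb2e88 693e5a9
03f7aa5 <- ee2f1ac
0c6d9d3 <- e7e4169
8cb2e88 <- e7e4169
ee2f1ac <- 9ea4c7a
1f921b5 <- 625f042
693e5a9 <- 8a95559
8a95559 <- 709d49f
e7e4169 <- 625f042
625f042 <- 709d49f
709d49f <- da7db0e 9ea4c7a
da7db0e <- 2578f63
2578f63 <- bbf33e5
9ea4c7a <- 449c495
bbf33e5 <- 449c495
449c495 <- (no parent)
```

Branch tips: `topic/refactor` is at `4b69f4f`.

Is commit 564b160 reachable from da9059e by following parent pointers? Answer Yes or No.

Ancestors of da9059e: {03f7aa5, 449c495, 9ea4c7a, da9059e, ee2f1ac}.
564b160 is not in that set, so it is not an ancestor of da9059e.

No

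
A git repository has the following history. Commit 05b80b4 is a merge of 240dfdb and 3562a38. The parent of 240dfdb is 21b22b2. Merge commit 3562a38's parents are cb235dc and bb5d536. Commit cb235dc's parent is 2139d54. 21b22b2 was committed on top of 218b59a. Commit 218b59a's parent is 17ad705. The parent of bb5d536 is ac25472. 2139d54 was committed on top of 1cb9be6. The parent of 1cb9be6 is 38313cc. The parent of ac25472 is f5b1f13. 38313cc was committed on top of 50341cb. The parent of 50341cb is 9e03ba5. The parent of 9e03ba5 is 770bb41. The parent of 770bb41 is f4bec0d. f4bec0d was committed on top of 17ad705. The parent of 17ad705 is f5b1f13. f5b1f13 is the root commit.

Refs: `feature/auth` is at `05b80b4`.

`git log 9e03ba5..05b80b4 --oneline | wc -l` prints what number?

Reachable from 05b80b4: {05b80b4, 17ad705, 1cb9be6, 2139d54, 218b59a, 21b22b2, 240dfdb, 3562a38, 38313cc, 50341cb, 770bb41, 9e03ba5, ac25472, bb5d536, cb235dc, f4bec0d, f5b1f13}.
Reachable from 9e03ba5: {17ad705, 770bb41, 9e03ba5, f4bec0d, f5b1f13}.
In 05b80b4's history but not 9e03ba5's: {05b80b4, 1cb9be6, 2139d54, 218b59a, 21b22b2, 240dfdb, 3562a38, 38313cc, 50341cb, ac25472, bb5d536, cb235dc} — 12 commits.

12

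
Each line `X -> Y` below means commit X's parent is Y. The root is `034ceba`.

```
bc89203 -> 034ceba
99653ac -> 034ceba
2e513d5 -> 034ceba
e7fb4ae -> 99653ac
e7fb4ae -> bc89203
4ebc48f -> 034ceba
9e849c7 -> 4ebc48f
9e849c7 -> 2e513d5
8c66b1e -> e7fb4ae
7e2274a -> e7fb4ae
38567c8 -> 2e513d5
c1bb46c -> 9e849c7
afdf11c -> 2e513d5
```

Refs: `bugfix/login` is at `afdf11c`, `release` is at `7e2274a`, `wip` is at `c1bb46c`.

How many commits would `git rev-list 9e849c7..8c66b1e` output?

Reachable from 8c66b1e: {034ceba, 8c66b1e, 99653ac, bc89203, e7fb4ae}.
Reachable from 9e849c7: {034ceba, 2e513d5, 4ebc48f, 9e849c7}.
In 8c66b1e's history but not 9e849c7's: {8c66b1e, 99653ac, bc89203, e7fb4ae} — 4 commits.

4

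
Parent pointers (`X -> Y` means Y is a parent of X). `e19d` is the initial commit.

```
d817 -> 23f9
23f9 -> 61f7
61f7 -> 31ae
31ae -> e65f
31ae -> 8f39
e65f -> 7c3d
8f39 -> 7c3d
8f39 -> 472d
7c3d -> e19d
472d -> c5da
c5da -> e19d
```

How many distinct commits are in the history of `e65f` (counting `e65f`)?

3

Walking parent pointers from e65f: reachable set = {7c3d, e19d, e65f}.
That is 3 commits.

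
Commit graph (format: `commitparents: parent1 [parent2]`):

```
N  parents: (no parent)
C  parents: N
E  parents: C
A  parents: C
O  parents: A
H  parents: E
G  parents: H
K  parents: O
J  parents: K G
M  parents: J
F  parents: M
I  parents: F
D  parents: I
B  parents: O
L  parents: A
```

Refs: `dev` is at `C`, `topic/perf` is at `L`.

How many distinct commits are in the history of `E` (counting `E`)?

Walking parent pointers from E: reachable set = {C, E, N}.
That is 3 commits.

3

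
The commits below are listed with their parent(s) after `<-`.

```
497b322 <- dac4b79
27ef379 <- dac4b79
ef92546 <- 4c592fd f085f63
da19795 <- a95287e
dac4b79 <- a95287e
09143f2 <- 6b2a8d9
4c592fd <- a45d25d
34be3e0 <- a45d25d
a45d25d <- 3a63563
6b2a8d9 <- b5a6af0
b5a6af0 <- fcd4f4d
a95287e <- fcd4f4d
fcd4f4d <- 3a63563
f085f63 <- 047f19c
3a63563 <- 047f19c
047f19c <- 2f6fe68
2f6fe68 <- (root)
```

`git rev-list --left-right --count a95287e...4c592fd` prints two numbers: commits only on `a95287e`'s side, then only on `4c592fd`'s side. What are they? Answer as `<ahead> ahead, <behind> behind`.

Reachable from a95287e: {047f19c, 2f6fe68, 3a63563, a95287e, fcd4f4d}.
Reachable from 4c592fd: {047f19c, 2f6fe68, 3a63563, 4c592fd, a45d25d}.
Only in a95287e's history (ahead): {a95287e, fcd4f4d} — 2.
Only in 4c592fd's history (behind): {4c592fd, a45d25d} — 2.

2 ahead, 2 behind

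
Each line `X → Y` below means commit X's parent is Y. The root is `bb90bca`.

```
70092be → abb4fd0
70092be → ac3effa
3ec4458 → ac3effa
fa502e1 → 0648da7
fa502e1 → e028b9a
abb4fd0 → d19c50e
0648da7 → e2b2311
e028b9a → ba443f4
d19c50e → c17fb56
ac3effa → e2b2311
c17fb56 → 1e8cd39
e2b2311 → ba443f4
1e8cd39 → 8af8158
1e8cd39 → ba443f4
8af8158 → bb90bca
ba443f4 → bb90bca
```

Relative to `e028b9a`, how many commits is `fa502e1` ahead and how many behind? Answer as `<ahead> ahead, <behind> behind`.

3 ahead, 0 behind

Reachable from fa502e1: {0648da7, ba443f4, bb90bca, e028b9a, e2b2311, fa502e1}.
Reachable from e028b9a: {ba443f4, bb90bca, e028b9a}.
Only in fa502e1's history (ahead): {0648da7, e2b2311, fa502e1} — 3.
Only in e028b9a's history (behind): {} — 0.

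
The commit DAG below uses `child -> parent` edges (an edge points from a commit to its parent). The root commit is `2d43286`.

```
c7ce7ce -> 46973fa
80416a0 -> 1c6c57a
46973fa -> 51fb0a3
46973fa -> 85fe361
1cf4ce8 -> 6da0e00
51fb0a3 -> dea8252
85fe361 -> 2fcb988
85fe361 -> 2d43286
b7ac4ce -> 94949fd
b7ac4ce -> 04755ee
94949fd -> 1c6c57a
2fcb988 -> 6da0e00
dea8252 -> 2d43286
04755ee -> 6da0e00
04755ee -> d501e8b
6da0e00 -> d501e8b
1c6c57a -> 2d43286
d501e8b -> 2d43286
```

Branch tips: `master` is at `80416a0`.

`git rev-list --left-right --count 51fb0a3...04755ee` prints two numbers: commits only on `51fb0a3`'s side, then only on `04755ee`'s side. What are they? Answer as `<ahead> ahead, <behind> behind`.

Reachable from 51fb0a3: {2d43286, 51fb0a3, dea8252}.
Reachable from 04755ee: {04755ee, 2d43286, 6da0e00, d501e8b}.
Only in 51fb0a3's history (ahead): {51fb0a3, dea8252} — 2.
Only in 04755ee's history (behind): {04755ee, 6da0e00, d501e8b} — 3.

2 ahead, 3 behind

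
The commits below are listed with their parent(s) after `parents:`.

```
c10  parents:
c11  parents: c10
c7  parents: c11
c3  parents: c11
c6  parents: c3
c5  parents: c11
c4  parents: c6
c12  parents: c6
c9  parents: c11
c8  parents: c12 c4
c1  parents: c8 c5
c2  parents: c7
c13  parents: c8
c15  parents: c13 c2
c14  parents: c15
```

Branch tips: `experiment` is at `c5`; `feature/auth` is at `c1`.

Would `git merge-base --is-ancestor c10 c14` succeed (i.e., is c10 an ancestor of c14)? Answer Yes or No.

Ancestors of c14 (commits reachable by following parents): {c10, c11, c12, c13, c14, c15, c2, c3, c4, c6, c7, c8}.
c10 is in that set, so it is an ancestor of c14.

Yes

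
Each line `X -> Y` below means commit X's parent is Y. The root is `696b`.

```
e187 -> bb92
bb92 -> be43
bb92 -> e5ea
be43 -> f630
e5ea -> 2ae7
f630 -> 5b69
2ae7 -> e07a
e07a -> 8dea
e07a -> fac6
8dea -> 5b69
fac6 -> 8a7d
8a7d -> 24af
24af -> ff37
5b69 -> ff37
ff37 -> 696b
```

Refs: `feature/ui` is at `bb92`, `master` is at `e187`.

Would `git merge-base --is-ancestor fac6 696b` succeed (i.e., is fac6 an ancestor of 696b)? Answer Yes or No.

No

Ancestors of 696b: {696b}.
fac6 is not in that set, so it is not an ancestor of 696b.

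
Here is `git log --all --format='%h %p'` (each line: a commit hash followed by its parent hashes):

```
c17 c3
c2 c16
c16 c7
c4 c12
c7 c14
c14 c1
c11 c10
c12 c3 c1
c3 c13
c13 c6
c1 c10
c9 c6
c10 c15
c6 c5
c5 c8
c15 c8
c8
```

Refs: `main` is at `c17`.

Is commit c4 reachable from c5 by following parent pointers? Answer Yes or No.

Ancestors of c5: {c5, c8}.
c4 is not in that set, so it is not an ancestor of c5.

No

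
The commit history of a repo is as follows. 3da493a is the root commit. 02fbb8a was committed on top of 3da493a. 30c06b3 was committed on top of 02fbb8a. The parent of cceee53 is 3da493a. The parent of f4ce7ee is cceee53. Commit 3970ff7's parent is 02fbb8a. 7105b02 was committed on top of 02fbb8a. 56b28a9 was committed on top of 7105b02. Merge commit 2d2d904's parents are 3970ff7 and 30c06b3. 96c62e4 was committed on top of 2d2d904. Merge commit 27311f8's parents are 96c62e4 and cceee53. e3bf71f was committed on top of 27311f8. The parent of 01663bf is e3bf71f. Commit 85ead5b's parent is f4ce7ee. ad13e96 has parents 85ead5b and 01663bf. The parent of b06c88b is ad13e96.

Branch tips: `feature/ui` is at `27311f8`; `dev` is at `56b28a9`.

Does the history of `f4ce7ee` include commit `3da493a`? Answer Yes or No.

Yes

Ancestors of f4ce7ee (commits reachable by following parents): {3da493a, cceee53, f4ce7ee}.
3da493a is in that set, so it is an ancestor of f4ce7ee.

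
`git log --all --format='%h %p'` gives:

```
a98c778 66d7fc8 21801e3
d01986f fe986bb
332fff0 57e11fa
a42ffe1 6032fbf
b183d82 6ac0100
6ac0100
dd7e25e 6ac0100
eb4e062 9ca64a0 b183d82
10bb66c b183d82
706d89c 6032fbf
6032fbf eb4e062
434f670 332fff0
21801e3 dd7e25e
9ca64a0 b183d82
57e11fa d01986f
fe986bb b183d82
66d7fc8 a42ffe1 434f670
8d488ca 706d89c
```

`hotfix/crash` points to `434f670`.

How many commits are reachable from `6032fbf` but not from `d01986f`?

Reachable from 6032fbf: {6032fbf, 6ac0100, 9ca64a0, b183d82, eb4e062}.
Reachable from d01986f: {6ac0100, b183d82, d01986f, fe986bb}.
In 6032fbf's history but not d01986f's: {6032fbf, 9ca64a0, eb4e062} — 3 commits.

3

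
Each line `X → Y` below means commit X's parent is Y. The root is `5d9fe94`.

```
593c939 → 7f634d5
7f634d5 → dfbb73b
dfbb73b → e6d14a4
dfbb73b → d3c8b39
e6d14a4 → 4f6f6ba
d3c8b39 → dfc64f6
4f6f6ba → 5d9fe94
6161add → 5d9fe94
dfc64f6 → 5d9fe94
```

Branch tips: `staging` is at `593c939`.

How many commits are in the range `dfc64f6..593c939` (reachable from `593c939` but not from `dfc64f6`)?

6

Reachable from 593c939: {4f6f6ba, 593c939, 5d9fe94, 7f634d5, d3c8b39, dfbb73b, dfc64f6, e6d14a4}.
Reachable from dfc64f6: {5d9fe94, dfc64f6}.
In 593c939's history but not dfc64f6's: {4f6f6ba, 593c939, 7f634d5, d3c8b39, dfbb73b, e6d14a4} — 6 commits.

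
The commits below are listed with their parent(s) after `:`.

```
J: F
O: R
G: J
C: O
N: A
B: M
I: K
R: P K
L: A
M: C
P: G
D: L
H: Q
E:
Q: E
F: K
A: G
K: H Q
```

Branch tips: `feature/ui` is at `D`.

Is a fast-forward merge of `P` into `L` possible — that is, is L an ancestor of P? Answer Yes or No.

No

A fast-forward from L to P is possible iff L is an ancestor of P.
Ancestors of P: {E, F, G, H, J, K, P, Q}.
L is not among them, so fast-forward is not possible.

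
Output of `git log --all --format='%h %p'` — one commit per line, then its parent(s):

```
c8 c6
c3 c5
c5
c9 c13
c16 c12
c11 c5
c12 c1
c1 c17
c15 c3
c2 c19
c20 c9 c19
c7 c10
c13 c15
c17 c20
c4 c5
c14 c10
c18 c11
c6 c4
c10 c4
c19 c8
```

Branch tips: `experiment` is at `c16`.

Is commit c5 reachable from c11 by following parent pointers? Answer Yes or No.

Yes

Ancestors of c11 (commits reachable by following parents): {c11, c5}.
c5 is in that set, so it is an ancestor of c11.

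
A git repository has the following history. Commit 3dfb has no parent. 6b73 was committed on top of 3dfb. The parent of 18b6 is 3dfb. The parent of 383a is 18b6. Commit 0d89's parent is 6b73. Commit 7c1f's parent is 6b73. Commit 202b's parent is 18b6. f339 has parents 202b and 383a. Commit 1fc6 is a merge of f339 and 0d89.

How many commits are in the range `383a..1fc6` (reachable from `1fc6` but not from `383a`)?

5

Reachable from 1fc6: {0d89, 18b6, 1fc6, 202b, 383a, 3dfb, 6b73, f339}.
Reachable from 383a: {18b6, 383a, 3dfb}.
In 1fc6's history but not 383a's: {0d89, 1fc6, 202b, 6b73, f339} — 5 commits.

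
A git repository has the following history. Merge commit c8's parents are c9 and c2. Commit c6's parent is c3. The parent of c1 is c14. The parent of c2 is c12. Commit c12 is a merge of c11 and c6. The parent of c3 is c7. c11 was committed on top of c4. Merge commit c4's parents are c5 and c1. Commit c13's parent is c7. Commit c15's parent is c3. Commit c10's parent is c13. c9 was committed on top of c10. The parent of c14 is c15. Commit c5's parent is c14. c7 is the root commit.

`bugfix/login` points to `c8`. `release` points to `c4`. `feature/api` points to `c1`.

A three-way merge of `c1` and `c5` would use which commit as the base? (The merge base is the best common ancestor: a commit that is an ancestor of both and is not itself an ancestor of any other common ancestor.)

c14

Ancestors of c1: {c1, c14, c15, c3, c7}.
Ancestors of c5: {c14, c15, c3, c5, c7}.
Common ancestors: {c14, c15, c3, c7}.
Among these, c14 is not an ancestor of any other common ancestor — it is the merge base.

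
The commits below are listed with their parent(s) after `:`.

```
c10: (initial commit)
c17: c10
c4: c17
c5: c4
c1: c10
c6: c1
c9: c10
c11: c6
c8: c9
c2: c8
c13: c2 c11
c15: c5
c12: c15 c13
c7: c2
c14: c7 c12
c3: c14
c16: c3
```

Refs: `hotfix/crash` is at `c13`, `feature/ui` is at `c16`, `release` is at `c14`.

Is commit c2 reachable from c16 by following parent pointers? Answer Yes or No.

Ancestors of c16 (commits reachable by following parents): {c1, c10, c11, c12, c13, c14, c15, c16, c17, c2, c3, c4, c5, c6, c7, c8, c9}.
c2 is in that set, so it is an ancestor of c16.

Yes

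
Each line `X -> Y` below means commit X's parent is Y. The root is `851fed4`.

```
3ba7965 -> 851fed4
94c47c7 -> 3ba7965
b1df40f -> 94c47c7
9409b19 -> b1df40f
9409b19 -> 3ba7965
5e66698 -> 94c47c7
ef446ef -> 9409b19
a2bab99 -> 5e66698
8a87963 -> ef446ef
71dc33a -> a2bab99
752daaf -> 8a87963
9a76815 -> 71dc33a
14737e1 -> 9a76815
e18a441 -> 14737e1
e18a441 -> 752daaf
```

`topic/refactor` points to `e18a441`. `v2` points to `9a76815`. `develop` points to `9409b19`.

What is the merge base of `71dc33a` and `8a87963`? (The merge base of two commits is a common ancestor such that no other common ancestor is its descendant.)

Ancestors of 71dc33a: {3ba7965, 5e66698, 71dc33a, 851fed4, 94c47c7, a2bab99}.
Ancestors of 8a87963: {3ba7965, 851fed4, 8a87963, 9409b19, 94c47c7, b1df40f, ef446ef}.
Common ancestors: {3ba7965, 851fed4, 94c47c7}.
Among these, 94c47c7 is not an ancestor of any other common ancestor — it is the merge base.

94c47c7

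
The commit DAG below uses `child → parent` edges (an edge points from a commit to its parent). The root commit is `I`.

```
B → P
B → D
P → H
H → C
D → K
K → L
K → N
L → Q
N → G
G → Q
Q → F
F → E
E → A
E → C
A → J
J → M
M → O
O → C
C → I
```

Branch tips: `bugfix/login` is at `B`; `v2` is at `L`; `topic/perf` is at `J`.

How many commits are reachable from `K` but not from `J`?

Reachable from K: {A, C, E, F, G, I, J, K, L, M, N, O, Q}.
Reachable from J: {C, I, J, M, O}.
In K's history but not J's: {A, E, F, G, K, L, N, Q} — 8 commits.

8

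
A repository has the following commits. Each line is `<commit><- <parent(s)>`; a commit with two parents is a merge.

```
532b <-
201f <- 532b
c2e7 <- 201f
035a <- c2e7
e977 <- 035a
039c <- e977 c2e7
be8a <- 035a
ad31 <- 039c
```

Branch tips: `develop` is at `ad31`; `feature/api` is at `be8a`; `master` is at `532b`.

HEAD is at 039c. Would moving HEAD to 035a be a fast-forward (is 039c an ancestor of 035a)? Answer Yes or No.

No

A fast-forward from 039c to 035a is possible iff 039c is an ancestor of 035a.
Ancestors of 035a: {035a, 201f, 532b, c2e7}.
039c is not among them, so fast-forward is not possible.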